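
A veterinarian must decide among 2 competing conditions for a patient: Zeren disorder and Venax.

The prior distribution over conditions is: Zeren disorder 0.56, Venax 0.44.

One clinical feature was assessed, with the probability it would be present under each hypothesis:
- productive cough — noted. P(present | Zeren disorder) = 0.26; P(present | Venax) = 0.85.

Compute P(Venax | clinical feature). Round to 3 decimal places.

0.720

Multiply each prior by the likelihood of the clinical feature:
  Zeren disorder: 0.56 × 0.26 = 0.1456
  Venax: 0.44 × 0.85 = 0.374
Marginal likelihood of the evidence = 0.5196.
P(Venax | evidence) = 0.374 / 0.5196 ≈ 0.720.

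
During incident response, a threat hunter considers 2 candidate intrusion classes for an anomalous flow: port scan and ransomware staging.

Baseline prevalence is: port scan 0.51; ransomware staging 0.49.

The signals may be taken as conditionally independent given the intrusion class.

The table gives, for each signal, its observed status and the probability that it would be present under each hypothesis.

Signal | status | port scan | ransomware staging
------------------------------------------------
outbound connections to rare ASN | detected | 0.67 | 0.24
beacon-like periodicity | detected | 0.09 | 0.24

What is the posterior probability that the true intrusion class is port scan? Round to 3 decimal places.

0.521

For each hypothesis, the unnormalized posterior weight is prior × product of the signal likelihoods:
  port scan: 0.51 × 0.67 × 0.09 = 0.030753
  ransomware staging: 0.49 × 0.24 × 0.24 = 0.028224
Marginal likelihood of the evidence = 0.058977.
P(port scan | evidence) = 0.030753 / 0.058977 ≈ 0.521.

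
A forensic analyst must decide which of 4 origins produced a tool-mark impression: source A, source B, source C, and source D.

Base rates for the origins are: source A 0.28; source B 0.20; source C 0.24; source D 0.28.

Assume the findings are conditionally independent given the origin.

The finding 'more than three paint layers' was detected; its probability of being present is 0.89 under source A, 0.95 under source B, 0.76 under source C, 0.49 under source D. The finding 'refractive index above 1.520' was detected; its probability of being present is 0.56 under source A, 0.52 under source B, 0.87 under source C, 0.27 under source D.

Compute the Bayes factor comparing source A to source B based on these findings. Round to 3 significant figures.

1.01

Take the product of per-finding likelihoods under each hypothesis, then divide.
  source A: 0.89 × 0.56 = 0.4984
  source B: 0.95 × 0.52 = 0.494
Bayes factor = 0.4984 / 0.494 ≈ 1.01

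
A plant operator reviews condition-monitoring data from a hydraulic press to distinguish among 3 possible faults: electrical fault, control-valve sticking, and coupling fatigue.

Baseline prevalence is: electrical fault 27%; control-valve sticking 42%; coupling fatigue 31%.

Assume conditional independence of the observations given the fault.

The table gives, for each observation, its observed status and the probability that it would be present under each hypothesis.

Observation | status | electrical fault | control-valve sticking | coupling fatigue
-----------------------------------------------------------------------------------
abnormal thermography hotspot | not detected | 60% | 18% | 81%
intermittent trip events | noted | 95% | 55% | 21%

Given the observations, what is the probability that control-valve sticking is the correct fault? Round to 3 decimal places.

0.622

For each hypothesis, the unnormalized posterior weight is prior × product of the observation likelihoods (using 1 − P(present | H) for each absent observation):
  electrical fault: 0.27 × (1 − 0.60) × 0.95 = 0.1026
  control-valve sticking: 0.42 × (1 − 0.18) × 0.55 = 0.18942
  coupling fatigue: 0.31 × (1 − 0.81) × 0.21 = 0.012369
Marginal likelihood of the evidence = 0.30439.
P(control-valve sticking | evidence) = 0.18942 / 0.30439 ≈ 0.622.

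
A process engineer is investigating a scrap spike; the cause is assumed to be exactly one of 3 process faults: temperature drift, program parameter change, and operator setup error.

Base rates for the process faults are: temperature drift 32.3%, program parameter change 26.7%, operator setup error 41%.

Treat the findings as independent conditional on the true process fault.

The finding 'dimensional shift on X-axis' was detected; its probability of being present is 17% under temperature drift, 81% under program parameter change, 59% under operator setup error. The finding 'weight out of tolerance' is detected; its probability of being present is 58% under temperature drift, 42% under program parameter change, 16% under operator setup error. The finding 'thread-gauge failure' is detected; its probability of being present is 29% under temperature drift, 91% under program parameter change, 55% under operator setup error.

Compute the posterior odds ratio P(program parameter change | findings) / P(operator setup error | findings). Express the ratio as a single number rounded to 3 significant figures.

Unnormalized posterior weight (prior times the finding likelihoods) for each of the two hypotheses:
  program parameter change: 0.267 × 0.81 × 0.42 × 0.91 = 0.082658
  operator setup error: 0.410 × 0.59 × 0.16 × 0.55 = 0.021287
Odds(program parameter change : operator setup error) = 0.082658 / 0.021287 ≈ 3.88.

3.88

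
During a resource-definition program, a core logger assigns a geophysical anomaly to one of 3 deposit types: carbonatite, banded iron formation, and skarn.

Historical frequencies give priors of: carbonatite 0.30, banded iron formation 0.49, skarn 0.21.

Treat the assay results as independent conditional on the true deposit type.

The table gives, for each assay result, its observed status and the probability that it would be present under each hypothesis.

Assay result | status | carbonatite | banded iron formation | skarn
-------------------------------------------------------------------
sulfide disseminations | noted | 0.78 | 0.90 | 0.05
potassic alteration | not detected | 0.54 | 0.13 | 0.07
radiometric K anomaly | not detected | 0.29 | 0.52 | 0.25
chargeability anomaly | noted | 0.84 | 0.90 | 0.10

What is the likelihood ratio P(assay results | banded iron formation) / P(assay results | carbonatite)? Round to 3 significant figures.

1.58

Take the product of per-assay result likelihoods under each hypothesis (using 1 − P(present | H) for each absent assay result), then divide.
  banded iron formation: 0.90 × (1 − 0.13) × (1 − 0.52) × 0.90 = 0.33826
  carbonatite: 0.78 × (1 − 0.54) × (1 − 0.29) × 0.84 = 0.21399
Bayes factor = 0.33826 / 0.21399 ≈ 1.58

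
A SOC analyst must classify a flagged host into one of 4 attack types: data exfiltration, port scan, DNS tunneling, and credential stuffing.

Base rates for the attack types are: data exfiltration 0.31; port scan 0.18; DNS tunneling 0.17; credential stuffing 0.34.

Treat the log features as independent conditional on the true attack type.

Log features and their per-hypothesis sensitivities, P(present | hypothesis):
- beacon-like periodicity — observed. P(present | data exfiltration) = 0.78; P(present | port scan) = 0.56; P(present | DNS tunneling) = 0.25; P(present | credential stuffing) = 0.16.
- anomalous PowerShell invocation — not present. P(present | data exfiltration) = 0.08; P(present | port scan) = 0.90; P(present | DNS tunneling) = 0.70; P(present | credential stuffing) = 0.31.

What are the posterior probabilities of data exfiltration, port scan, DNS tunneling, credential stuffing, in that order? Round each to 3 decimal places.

0.787, 0.036, 0.045, 0.133

Multiply each prior by the joint likelihood of the log feature pattern (using 1 − P(present | H) for each absent log feature):
  data exfiltration: 0.31 × 0.78 × (1 − 0.08) = 0.22246
  port scan: 0.18 × 0.56 × (1 − 0.90) = 0.01008
  DNS tunneling: 0.17 × 0.25 × (1 − 0.70) = 0.01275
  credential stuffing: 0.34 × 0.16 × (1 − 0.31) = 0.037536
Marginal likelihood of the evidence = 0.28282.
P(data exfiltration | evidence) = 0.22246 / 0.28282 ≈ 0.787
P(port scan | evidence) = 0.01008 / 0.28282 ≈ 0.036
P(DNS tunneling | evidence) = 0.01275 / 0.28282 ≈ 0.045
P(credential stuffing | evidence) = 0.037536 / 0.28282 ≈ 0.133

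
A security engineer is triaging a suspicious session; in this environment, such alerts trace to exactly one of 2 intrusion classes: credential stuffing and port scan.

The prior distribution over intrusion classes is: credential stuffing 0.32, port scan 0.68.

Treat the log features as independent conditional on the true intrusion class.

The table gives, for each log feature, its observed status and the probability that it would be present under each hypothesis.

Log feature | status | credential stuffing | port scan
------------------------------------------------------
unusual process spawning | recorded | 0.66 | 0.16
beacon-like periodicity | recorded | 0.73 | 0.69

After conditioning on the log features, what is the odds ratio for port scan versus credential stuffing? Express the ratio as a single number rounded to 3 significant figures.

Posterior odds equal prior odds times the likelihood ratio; only the two competing hypotheses matter.
  port scan: 0.68 × 0.16 × 0.69 = 0.075072
  credential stuffing: 0.32 × 0.66 × 0.73 = 0.15418
Posterior odds = 0.075072 / 0.15418 ≈ 0.487.

0.487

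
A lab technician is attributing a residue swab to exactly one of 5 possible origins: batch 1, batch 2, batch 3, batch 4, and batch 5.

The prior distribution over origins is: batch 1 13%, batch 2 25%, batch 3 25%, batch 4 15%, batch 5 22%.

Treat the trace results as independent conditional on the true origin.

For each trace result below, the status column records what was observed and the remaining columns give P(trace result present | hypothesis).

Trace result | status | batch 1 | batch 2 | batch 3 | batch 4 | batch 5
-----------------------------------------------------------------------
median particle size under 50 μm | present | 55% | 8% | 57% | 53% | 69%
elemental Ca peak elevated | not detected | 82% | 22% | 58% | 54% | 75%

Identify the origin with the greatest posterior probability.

By Bayes' rule with conditional independence, the unnormalized weight for each hypothesis is prior × ∏ likelihoods (using 1 − P(present | H) for each absent trace result):
  batch 1: 0.13 × 0.55 × (1 − 0.82) = 0.01287
  batch 2: 0.25 × 0.08 × (1 − 0.22) = 0.0156
  batch 3: 0.25 × 0.57 × (1 − 0.58) = 0.05985
  batch 4: 0.15 × 0.53 × (1 − 0.54) = 0.03657
  batch 5: 0.22 × 0.69 × (1 − 0.75) = 0.03795
The unnormalized weights sum to 0.16284.
P(batch 1 | evidence) ≈ 0.01287 / 0.16284 ≈ 0.079
P(batch 2 | evidence) ≈ 0.0156 / 0.16284 ≈ 0.096
P(batch 3 | evidence) ≈ 0.05985 / 0.16284 ≈ 0.368
P(batch 4 | evidence) ≈ 0.03657 / 0.16284 ≈ 0.225
P(batch 5 | evidence) ≈ 0.03795 / 0.16284 ≈ 0.233
The largest is 0.368, so batch 3 is most probable.

batch 3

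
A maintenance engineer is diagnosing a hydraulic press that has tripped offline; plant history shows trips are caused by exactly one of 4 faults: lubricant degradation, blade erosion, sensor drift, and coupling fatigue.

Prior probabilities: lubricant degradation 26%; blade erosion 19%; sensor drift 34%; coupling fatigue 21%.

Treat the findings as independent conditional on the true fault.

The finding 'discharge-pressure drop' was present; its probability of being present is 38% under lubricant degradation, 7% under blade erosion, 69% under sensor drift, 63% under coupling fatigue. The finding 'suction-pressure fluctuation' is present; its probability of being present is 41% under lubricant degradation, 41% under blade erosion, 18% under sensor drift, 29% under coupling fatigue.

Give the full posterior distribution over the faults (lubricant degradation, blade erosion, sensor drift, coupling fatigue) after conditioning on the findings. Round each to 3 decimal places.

Multiply each prior by the joint likelihood of the evidence pattern:
  lubricant degradation: 0.26 × 0.38 × 0.41 = 0.040508
  blade erosion: 0.19 × 0.07 × 0.41 = 0.005453
  sensor drift: 0.34 × 0.69 × 0.18 = 0.042228
  coupling fatigue: 0.21 × 0.63 × 0.29 = 0.038367
The unnormalized weights sum to 0.12656.
P(lubricant degradation | evidence) = 0.040508 / 0.12656 ≈ 0.320
P(blade erosion | evidence) = 0.005453 / 0.12656 ≈ 0.043
P(sensor drift | evidence) = 0.042228 / 0.12656 ≈ 0.334
P(coupling fatigue | evidence) = 0.038367 / 0.12656 ≈ 0.303

0.320, 0.043, 0.334, 0.303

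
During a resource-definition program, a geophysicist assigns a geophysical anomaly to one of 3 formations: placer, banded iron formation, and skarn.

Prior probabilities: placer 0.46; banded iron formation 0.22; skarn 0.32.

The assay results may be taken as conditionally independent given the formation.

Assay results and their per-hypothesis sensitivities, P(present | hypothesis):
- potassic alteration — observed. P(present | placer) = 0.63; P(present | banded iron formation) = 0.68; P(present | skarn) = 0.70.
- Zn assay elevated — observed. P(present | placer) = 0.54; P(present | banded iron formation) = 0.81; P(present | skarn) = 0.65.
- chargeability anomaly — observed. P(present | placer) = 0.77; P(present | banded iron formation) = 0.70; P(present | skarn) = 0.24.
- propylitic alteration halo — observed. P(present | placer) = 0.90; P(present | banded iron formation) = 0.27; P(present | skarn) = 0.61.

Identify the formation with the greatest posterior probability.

For each hypothesis, the unnormalized posterior weight is prior × product of the assay result likelihoods:
  placer: 0.46 × 0.63 × 0.54 × 0.77 × 0.90 = 0.10845
  banded iron formation: 0.22 × 0.68 × 0.81 × 0.70 × 0.27 = 0.022902
  skarn: 0.32 × 0.70 × 0.65 × 0.24 × 0.61 = 0.021316
Marginal likelihood of the evidence = 0.15267.
P(placer | evidence) ≈ 0.10845 / 0.15267 ≈ 0.710
P(banded iron formation | evidence) ≈ 0.022902 / 0.15267 ≈ 0.150
P(skarn | evidence) ≈ 0.021316 / 0.15267 ≈ 0.140
The largest is 0.710, so placer is most probable.

placer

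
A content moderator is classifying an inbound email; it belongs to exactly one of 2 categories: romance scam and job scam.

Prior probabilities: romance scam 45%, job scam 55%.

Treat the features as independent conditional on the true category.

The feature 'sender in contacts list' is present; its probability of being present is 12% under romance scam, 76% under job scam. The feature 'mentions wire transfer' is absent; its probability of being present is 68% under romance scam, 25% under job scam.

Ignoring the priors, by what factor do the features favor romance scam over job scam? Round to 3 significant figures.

0.0674

Joint likelihood of the feature pattern under each hypothesis (using 1 − P(present | H) for each absent feature):
  romance scam: 0.12 × (1 − 0.68) = 0.0384
  job scam: 0.76 × (1 − 0.25) = 0.57
Bayes factor = 0.0384 / 0.57 ≈ 0.0674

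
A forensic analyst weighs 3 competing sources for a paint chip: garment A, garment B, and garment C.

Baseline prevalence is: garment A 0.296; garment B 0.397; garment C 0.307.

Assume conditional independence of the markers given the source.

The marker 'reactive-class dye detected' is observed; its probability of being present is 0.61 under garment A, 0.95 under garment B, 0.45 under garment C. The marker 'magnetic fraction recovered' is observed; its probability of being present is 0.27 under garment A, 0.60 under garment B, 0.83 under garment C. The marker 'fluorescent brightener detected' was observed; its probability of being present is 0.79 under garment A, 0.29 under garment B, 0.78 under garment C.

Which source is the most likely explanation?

garment C

By Bayes' rule with conditional independence, the unnormalized weight for each hypothesis is prior × ∏ likelihoods:
  garment A: 0.296 × 0.61 × 0.27 × 0.79 = 0.038513
  garment B: 0.397 × 0.95 × 0.60 × 0.29 = 0.065624
  garment C: 0.307 × 0.45 × 0.83 × 0.78 = 0.089438
Marginal likelihood of the evidence = 0.19358.
P(garment A | evidence) ≈ 0.038513 / 0.19358 ≈ 0.199
P(garment B | evidence) ≈ 0.065624 / 0.19358 ≈ 0.339
P(garment C | evidence) ≈ 0.089438 / 0.19358 ≈ 0.462
The largest is 0.462, so garment C is most probable.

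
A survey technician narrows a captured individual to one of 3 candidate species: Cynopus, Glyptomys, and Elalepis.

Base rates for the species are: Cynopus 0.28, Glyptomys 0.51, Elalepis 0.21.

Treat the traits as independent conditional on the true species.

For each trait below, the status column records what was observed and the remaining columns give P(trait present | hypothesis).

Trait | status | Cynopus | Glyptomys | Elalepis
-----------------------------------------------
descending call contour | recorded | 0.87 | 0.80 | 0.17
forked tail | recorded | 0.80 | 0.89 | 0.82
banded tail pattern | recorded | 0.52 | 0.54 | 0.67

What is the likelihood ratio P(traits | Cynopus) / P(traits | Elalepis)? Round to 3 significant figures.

The Bayes factor is the ratio of the joint likelihoods of the trait pattern under the two hypotheses.
  Cynopus: 0.87 × 0.80 × 0.52 = 0.36192
  Elalepis: 0.17 × 0.82 × 0.67 = 0.093398
Bayes factor = 0.36192 / 0.093398 ≈ 3.88

3.88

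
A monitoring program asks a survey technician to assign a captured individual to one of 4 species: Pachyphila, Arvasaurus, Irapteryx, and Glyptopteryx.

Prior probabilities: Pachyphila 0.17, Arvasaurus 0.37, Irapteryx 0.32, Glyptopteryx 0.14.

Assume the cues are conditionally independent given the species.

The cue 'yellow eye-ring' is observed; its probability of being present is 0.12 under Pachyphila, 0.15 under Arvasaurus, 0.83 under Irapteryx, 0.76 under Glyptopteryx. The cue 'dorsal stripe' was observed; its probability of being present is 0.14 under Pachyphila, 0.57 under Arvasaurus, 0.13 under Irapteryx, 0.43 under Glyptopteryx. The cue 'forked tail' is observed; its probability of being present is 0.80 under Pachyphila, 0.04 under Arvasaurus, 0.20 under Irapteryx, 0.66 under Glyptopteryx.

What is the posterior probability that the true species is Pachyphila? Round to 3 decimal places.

For each hypothesis, the unnormalized posterior weight is prior × product of the cue likelihoods:
  Pachyphila: 0.17 × 0.12 × 0.14 × 0.80 = 0.0022848
  Arvasaurus: 0.37 × 0.15 × 0.57 × 0.04 = 0.0012654
  Irapteryx: 0.32 × 0.83 × 0.13 × 0.20 = 0.0069056
  Glyptopteryx: 0.14 × 0.76 × 0.43 × 0.66 = 0.030196
Marginal likelihood of the evidence = 0.040652.
P(Pachyphila | evidence) = 0.0022848 / 0.040652 ≈ 0.056.

0.056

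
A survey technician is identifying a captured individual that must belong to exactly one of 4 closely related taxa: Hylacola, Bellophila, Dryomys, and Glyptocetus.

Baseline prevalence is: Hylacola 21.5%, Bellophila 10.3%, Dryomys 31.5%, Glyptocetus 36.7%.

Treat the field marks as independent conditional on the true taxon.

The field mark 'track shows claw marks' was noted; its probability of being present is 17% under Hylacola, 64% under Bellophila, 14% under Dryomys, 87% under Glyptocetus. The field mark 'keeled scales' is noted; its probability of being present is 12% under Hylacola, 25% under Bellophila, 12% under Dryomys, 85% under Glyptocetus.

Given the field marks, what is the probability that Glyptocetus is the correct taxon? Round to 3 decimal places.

0.912

By Bayes' rule with conditional independence, the unnormalized weight for each hypothesis is prior × ∏ likelihoods:
  Hylacola: 0.215 × 0.17 × 0.12 = 0.004386
  Bellophila: 0.103 × 0.64 × 0.25 = 0.01648
  Dryomys: 0.315 × 0.14 × 0.12 = 0.005292
  Glyptocetus: 0.367 × 0.87 × 0.85 = 0.2714
The unnormalized weights sum to 0.29755.
P(Glyptocetus | evidence) = 0.2714 / 0.29755 ≈ 0.912.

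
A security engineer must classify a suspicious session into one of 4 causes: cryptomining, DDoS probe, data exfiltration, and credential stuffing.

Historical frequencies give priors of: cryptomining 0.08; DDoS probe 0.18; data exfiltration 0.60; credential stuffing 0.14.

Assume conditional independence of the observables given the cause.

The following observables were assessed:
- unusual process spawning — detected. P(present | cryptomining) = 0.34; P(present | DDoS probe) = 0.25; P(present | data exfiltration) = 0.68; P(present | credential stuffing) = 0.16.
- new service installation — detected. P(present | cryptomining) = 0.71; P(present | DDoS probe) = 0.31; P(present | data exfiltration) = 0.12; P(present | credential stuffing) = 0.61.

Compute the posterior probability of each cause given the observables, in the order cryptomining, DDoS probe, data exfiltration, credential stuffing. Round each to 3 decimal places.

Multiply each prior by the joint likelihood of the observable pattern:
  cryptomining: 0.08 × 0.34 × 0.71 = 0.019312
  DDoS probe: 0.18 × 0.25 × 0.31 = 0.01395
  data exfiltration: 0.60 × 0.68 × 0.12 = 0.04896
  credential stuffing: 0.14 × 0.16 × 0.61 = 0.013664
The unnormalized weights sum to 0.095886.
P(cryptomining | evidence) = 0.019312 / 0.095886 ≈ 0.201
P(DDoS probe | evidence) = 0.01395 / 0.095886 ≈ 0.145
P(data exfiltration | evidence) = 0.04896 / 0.095886 ≈ 0.511
P(credential stuffing | evidence) = 0.013664 / 0.095886 ≈ 0.143

0.201, 0.145, 0.511, 0.143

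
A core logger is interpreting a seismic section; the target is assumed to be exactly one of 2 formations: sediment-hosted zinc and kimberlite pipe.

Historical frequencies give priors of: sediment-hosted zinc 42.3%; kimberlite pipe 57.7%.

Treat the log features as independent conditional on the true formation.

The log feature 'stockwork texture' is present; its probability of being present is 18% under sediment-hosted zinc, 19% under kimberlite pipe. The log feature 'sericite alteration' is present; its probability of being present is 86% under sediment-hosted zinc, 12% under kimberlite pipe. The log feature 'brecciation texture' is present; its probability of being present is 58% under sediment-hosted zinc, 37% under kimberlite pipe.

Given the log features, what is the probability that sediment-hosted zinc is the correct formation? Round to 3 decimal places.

0.886

By Bayes' rule with conditional independence, the unnormalized weight for each hypothesis is prior × ∏ likelihoods:
  sediment-hosted zinc: 0.423 × 0.18 × 0.86 × 0.58 = 0.037979
  kimberlite pipe: 0.577 × 0.19 × 0.12 × 0.37 = 0.0048676
The unnormalized weights sum to 0.042846.
P(sediment-hosted zinc | evidence) = 0.037979 / 0.042846 ≈ 0.886.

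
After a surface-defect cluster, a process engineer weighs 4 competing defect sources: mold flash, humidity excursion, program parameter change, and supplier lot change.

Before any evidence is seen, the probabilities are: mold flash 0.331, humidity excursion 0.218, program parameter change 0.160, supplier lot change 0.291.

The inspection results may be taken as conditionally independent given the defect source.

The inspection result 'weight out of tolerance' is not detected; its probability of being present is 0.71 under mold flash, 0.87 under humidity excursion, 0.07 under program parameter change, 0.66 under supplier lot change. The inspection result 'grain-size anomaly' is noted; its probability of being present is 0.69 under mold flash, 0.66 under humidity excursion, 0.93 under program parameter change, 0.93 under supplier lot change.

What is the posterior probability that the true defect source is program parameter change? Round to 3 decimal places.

By Bayes' rule with conditional independence, the unnormalized weight for each hypothesis is prior × ∏ likelihoods (using 1 − P(present | H) for each absent inspection result):
  mold flash: 0.331 × (1 − 0.71) × 0.69 = 0.066233
  humidity excursion: 0.218 × (1 − 0.87) × 0.66 = 0.018704
  program parameter change: 0.160 × (1 − 0.07) × 0.93 = 0.13838
  supplier lot change: 0.291 × (1 − 0.66) × 0.93 = 0.092014
Marginal likelihood of the evidence = 0.31534.
P(program parameter change | evidence) = 0.13838 / 0.31534 ≈ 0.439.

0.439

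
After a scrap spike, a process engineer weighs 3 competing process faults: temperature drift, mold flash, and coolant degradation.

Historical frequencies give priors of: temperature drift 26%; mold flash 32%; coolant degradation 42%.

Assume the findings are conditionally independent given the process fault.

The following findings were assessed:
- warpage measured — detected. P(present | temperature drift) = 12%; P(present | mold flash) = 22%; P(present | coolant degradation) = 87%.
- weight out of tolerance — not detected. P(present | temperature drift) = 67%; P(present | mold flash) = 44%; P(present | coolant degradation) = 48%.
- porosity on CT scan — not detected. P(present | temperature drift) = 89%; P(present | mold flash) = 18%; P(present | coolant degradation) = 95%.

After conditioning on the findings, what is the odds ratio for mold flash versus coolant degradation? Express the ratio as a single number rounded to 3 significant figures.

3.40

Posterior odds equal prior odds times the likelihood ratio; only the two competing hypotheses matter (using 1 − P(present | H) for each absent finding).
  mold flash: 0.32 × 0.22 × (1 − 0.44) × (1 − 0.18) = 0.032328
  coolant degradation: 0.42 × 0.87 × (1 − 0.48) × (1 − 0.95) = 0.0095004
Posterior odds = 0.032328 / 0.0095004 ≈ 3.40.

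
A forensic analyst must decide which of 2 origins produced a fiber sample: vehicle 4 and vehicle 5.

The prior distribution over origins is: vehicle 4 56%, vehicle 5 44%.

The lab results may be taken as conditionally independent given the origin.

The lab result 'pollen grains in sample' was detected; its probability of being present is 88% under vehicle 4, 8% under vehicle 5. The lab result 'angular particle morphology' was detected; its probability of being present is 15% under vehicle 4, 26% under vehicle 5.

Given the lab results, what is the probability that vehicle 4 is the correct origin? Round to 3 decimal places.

0.890

By Bayes' rule with conditional independence, the unnormalized weight for each hypothesis is prior × ∏ likelihoods:
  vehicle 4: 0.56 × 0.88 × 0.15 = 0.07392
  vehicle 5: 0.44 × 0.08 × 0.26 = 0.009152
Marginal likelihood of the evidence = 0.083072.
P(vehicle 4 | evidence) = 0.07392 / 0.083072 ≈ 0.890.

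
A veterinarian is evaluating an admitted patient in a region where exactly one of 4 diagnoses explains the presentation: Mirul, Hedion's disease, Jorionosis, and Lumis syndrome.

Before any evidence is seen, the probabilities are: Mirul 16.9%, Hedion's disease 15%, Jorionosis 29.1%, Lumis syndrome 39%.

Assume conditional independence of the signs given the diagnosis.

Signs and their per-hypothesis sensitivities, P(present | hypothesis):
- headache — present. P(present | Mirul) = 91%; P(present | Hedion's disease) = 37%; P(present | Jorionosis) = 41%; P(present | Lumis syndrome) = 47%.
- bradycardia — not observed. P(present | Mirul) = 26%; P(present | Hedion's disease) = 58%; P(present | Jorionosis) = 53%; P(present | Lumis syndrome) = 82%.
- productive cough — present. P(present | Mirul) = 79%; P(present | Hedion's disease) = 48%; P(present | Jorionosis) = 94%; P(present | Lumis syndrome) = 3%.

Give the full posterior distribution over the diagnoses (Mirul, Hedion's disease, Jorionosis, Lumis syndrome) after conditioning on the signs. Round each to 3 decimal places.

Multiply each prior by the joint likelihood of the sign pattern (using 1 − P(present | H) for each absent sign):
  Mirul: 0.169 × 0.91 × (1 − 0.26) × 0.79 = 0.089906
  Hedion's disease: 0.150 × 0.37 × (1 − 0.58) × 0.48 = 0.011189
  Jorionosis: 0.291 × 0.41 × (1 − 0.53) × 0.94 = 0.052711
  Lumis syndrome: 0.390 × 0.47 × (1 − 0.82) × 0.03 = 0.00098982
Marginal likelihood of the evidence = 0.1548.
P(Mirul | evidence) = 0.089906 / 0.1548 ≈ 0.581
P(Hedion's disease | evidence) = 0.011189 / 0.1548 ≈ 0.072
P(Jorionosis | evidence) = 0.052711 / 0.1548 ≈ 0.341
P(Lumis syndrome | evidence) = 0.00098982 / 0.1548 ≈ 0.006

0.581, 0.072, 0.341, 0.006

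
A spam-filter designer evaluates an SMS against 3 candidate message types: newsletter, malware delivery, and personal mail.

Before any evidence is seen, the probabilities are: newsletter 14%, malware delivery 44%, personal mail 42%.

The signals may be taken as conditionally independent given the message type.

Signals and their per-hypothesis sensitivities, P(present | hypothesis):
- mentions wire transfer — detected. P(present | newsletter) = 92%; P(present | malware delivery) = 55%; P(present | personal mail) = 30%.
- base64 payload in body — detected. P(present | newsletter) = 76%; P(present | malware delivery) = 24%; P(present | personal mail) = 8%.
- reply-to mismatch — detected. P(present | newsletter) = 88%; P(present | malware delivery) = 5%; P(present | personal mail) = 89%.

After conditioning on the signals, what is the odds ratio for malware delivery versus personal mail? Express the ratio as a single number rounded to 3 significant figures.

Posterior odds equal prior odds times the likelihood ratio; only the two competing hypotheses matter.
  malware delivery: 0.44 × 0.55 × 0.24 × 0.05 = 0.002904
  personal mail: 0.42 × 0.30 × 0.08 × 0.89 = 0.0089712
Odds(malware delivery : personal mail) = 0.002904 / 0.0089712 ≈ 0.324.

0.324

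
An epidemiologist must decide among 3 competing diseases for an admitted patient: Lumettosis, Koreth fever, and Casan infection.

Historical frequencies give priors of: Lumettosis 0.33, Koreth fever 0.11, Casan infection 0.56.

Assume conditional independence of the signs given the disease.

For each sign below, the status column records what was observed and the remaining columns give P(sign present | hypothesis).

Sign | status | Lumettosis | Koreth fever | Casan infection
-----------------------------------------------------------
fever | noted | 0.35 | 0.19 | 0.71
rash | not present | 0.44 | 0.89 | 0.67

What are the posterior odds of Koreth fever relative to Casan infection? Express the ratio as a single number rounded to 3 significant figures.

0.0175

Posterior odds equal prior odds times the likelihood ratio; only the two competing hypotheses matter (using 1 − P(present | H) for each absent sign).
  Koreth fever: 0.11 × 0.19 × (1 − 0.89) = 0.002299
  Casan infection: 0.56 × 0.71 × (1 − 0.67) = 0.13121
Odds(Koreth fever : Casan infection) = 0.002299 / 0.13121 ≈ 0.0175.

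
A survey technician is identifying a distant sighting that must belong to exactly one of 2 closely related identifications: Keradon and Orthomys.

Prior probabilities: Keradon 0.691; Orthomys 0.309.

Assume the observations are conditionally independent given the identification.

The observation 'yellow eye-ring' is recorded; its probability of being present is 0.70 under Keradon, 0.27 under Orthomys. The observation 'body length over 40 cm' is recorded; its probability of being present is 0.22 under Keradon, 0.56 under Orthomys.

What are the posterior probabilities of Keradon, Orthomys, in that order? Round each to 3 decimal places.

For each hypothesis, the unnormalized posterior weight is prior × product of the observation likelihoods:
  Keradon: 0.691 × 0.70 × 0.22 = 0.10641
  Orthomys: 0.309 × 0.27 × 0.56 = 0.046721
Normalizing constant Z = 0.10641 + 0.046721 = 0.15313.
P(Keradon | evidence) = 0.10641 / 0.15313 ≈ 0.695
P(Orthomys | evidence) = 0.046721 / 0.15313 ≈ 0.305

0.695, 0.305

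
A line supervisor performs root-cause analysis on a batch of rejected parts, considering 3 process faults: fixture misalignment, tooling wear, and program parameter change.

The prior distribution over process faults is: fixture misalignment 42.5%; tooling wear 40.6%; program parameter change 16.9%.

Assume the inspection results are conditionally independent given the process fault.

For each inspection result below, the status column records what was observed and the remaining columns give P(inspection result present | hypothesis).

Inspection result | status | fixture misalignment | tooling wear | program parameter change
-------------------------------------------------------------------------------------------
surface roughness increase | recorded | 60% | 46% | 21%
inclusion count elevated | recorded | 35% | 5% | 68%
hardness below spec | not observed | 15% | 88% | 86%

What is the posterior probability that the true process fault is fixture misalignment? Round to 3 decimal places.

0.944

For each hypothesis, the unnormalized posterior weight is prior × product of the inspection result likelihoods (using 1 − P(present | H) for each absent inspection result):
  fixture misalignment: 0.425 × 0.60 × 0.35 × (1 − 0.15) = 0.075862
  tooling wear: 0.406 × 0.46 × 0.05 × (1 − 0.88) = 0.0011206
  program parameter change: 0.169 × 0.21 × 0.68 × (1 − 0.86) = 0.0033786
The unnormalized weights sum to 0.080362.
P(fixture misalignment | evidence) = 0.075862 / 0.080362 ≈ 0.944.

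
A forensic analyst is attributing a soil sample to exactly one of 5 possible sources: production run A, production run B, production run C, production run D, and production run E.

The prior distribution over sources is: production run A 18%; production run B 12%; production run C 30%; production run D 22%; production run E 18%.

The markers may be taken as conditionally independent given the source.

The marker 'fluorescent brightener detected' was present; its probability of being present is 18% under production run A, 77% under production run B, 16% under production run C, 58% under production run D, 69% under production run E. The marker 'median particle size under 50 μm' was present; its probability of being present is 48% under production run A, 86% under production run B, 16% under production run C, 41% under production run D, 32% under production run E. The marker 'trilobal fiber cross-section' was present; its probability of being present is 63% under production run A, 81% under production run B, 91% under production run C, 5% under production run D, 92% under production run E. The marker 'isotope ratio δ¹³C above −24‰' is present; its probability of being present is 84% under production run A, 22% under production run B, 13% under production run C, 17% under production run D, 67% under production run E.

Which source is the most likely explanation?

production run E

For each hypothesis, the unnormalized posterior weight is prior × product of the marker likelihoods:
  production run A: 0.18 × 0.18 × 0.48 × 0.63 × 0.84 = 0.0082301
  production run B: 0.12 × 0.77 × 0.86 × 0.81 × 0.22 = 0.01416
  production run C: 0.30 × 0.16 × 0.16 × 0.91 × 0.13 = 0.00090854
  production run D: 0.22 × 0.58 × 0.41 × 0.05 × 0.17 = 0.00044469
  production run E: 0.18 × 0.69 × 0.32 × 0.92 × 0.67 = 0.024498
Normalizing constant Z = 0.0082301 + 0.01416 + 0.00090854 + 0.00044469 + 0.024498 = 0.048242.
P(production run A | evidence) ≈ 0.0082301 / 0.048242 ≈ 0.171
P(production run B | evidence) ≈ 0.01416 / 0.048242 ≈ 0.294
P(production run C | evidence) ≈ 0.00090854 / 0.048242 ≈ 0.019
P(production run D | evidence) ≈ 0.00044469 / 0.048242 ≈ 0.009
P(production run E | evidence) ≈ 0.024498 / 0.048242 ≈ 0.508
The largest is 0.508, so production run E is most probable.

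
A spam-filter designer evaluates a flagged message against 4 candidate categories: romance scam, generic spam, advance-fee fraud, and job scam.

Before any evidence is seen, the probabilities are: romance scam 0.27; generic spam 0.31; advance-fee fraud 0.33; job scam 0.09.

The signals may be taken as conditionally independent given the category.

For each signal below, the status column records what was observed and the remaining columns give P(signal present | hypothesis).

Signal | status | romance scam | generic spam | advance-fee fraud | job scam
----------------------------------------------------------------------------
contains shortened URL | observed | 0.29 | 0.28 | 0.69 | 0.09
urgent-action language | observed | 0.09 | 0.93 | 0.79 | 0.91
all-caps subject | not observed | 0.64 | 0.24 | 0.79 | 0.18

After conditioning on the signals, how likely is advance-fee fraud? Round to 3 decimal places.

0.351

Multiply each prior by the joint likelihood of the signal pattern (using 1 − P(present | H) for each absent signal):
  romance scam: 0.27 × 0.29 × 0.09 × (1 − 0.64) = 0.0025369
  generic spam: 0.31 × 0.28 × 0.93 × (1 − 0.24) = 0.06135
  advance-fee fraud: 0.33 × 0.69 × 0.79 × (1 − 0.79) = 0.037775
  job scam: 0.09 × 0.09 × 0.91 × (1 − 0.18) = 0.0060442
The unnormalized weights sum to 0.10771.
P(advance-fee fraud | evidence) = 0.037775 / 0.10771 ≈ 0.351.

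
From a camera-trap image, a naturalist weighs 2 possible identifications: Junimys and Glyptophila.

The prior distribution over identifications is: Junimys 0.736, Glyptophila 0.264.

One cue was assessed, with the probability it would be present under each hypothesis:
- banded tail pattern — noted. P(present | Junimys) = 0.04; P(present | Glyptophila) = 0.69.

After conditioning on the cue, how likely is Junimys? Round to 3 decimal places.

For each hypothesis, the unnormalized posterior weight is prior × likelihood:
  Junimys: 0.736 × 0.04 = 0.02944
  Glyptophila: 0.264 × 0.69 = 0.18216
The unnormalized weights sum to 0.2116.
P(Junimys | evidence) = 0.02944 / 0.2116 ≈ 0.139.

0.139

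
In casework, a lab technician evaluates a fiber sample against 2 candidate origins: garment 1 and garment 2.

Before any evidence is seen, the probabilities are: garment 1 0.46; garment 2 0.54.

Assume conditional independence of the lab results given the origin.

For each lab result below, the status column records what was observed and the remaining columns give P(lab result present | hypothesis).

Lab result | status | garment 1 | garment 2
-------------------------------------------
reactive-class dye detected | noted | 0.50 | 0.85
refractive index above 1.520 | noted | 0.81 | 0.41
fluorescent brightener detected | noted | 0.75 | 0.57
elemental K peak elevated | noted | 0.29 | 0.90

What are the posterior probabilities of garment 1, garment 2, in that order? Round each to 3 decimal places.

For each hypothesis, the unnormalized posterior weight is prior × product of the lab result likelihoods:
  garment 1: 0.46 × 0.50 × 0.81 × 0.75 × 0.29 = 0.04052
  garment 2: 0.54 × 0.85 × 0.41 × 0.57 × 0.90 = 0.096541
Marginal likelihood of the evidence = 0.13706.
P(garment 1 | evidence) = 0.04052 / 0.13706 ≈ 0.296
P(garment 2 | evidence) = 0.096541 / 0.13706 ≈ 0.704

0.296, 0.704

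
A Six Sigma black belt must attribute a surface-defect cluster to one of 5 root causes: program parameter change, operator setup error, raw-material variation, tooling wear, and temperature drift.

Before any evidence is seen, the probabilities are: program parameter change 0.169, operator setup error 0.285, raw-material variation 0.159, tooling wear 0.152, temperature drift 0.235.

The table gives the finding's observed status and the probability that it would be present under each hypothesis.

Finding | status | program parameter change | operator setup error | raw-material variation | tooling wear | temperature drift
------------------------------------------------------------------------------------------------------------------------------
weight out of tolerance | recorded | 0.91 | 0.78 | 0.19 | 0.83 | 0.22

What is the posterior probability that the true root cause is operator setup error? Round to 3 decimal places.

By Bayes' rule, the unnormalized weight for each hypothesis is prior × likelihood:
  program parameter change: 0.169 × 0.91 = 0.15379
  operator setup error: 0.285 × 0.78 = 0.2223
  raw-material variation: 0.159 × 0.19 = 0.03021
  tooling wear: 0.152 × 0.83 = 0.12616
  temperature drift: 0.235 × 0.22 = 0.0517
Normalizing constant Z = 0.15379 + 0.2223 + 0.03021 + 0.12616 + 0.0517 = 0.58416.
P(operator setup error | evidence) = 0.2223 / 0.58416 ≈ 0.381.

0.381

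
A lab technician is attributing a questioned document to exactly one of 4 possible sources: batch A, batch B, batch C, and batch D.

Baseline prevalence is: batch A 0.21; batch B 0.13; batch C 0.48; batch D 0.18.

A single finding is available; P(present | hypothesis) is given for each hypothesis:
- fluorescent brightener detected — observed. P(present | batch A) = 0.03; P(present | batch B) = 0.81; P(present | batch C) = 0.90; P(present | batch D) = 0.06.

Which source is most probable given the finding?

batch C

Multiply each prior by the likelihood of the finding:
  batch A: 0.21 × 0.03 = 0.0063
  batch B: 0.13 × 0.81 = 0.1053
  batch C: 0.48 × 0.90 = 0.432
  batch D: 0.18 × 0.06 = 0.0108
Marginal likelihood of the evidence = 0.5544.
P(batch A | evidence) ≈ 0.0063 / 0.5544 ≈ 0.011
P(batch B | evidence) ≈ 0.1053 / 0.5544 ≈ 0.190
P(batch C | evidence) ≈ 0.432 / 0.5544 ≈ 0.779
P(batch D | evidence) ≈ 0.0108 / 0.5544 ≈ 0.019
The largest is 0.779, so batch C is most probable.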